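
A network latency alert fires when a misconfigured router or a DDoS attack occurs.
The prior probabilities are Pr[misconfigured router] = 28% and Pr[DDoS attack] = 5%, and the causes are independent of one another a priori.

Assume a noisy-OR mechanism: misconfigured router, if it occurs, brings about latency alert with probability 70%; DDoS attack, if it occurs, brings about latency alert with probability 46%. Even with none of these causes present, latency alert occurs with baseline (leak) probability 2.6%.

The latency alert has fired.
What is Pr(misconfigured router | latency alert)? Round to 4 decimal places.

Under noisy-OR, P(latency alert | causes) = 1 − (1−0.026)·∏(1−qᵢ) over the active causes.
Numerator (weight on configurations with misconfigured router): 0.188275 + 0.011791 = 0.200066
The normalizing constant is 0.026·0.72·0.95 + 0.47404·0.72·0.05 + 0.7078·0.28·0.95 + 0.842212·0.28·0.05 = 0.234915
P(misconfigured router | latency alert) = 0.200066/0.234915 ≈ 0.8517

Pr(misconfigured router | latency alert) ≈ 0.8517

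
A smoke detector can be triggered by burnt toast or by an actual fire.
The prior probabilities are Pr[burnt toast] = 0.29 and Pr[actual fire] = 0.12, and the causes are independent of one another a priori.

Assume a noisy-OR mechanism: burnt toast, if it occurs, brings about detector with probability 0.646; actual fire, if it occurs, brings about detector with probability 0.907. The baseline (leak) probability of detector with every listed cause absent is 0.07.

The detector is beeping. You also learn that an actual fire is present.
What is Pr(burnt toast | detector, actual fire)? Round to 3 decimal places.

Under noisy-OR, P(detector | causes) = 1 − (1−0.07)·∏(1−qᵢ) over the active causes.
P(detector | actual fire) = 0.91351*0.71 + 0.969383*0.29 = 0.648592 + 0.281121 = 0.929713
Restricting to configurations with burnt toast present: 0.969383*0.29 = 0.281121.
So P(burnt toast | detector, actual fire) = 0.281121/0.929713 ≈ 0.302.

Pr(burnt toast | detector, actual fire) ≈ 0.302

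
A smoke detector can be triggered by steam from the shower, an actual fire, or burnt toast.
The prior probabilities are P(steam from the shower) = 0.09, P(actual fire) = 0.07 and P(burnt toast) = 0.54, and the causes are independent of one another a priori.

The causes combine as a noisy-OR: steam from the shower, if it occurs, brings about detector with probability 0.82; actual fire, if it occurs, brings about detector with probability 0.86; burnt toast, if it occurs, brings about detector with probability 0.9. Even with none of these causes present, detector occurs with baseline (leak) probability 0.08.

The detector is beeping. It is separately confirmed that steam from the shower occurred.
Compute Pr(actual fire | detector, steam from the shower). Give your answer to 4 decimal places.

Under noisy-OR, P(detector | causes) = 1 − (1−0.08)·∏(1−qᵢ) over the active causes.
Weight on actual fire=true, given the evidence: 0.031453 + 0.037712 = 0.069165
Normalizer over all consistent configurations: 0.8344·0.93·0.46 + 0.98344·0.93·0.54 + 0.976816·0.07·0.46 + 0.997682·0.07·0.54 = 0.920005
Posterior = 0.069165 / 0.920005 ≈ 0.0752

Pr(actual fire | detector, steam from the shower) ≈ 0.0752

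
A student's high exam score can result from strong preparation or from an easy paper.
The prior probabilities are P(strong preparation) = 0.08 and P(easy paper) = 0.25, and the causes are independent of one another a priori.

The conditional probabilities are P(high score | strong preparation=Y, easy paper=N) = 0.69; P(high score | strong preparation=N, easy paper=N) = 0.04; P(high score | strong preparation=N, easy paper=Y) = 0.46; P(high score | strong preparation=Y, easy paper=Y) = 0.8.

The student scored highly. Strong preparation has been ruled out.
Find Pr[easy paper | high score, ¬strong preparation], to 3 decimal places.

Pr[easy paper | high score, ¬strong preparation] ≈ 0.793

By total probability over both values of easy paper:
  P(high score | ¬strong preparation) = 0.04·0.75 + 0.46·0.25
        = 0.030000 + 0.115000 = 0.145000
Keeping only the easy paper-present terms gives 0.115000, so
  P(easy paper | high score, ¬strong preparation) = 0.115000 / 0.145000 ≈ 0.793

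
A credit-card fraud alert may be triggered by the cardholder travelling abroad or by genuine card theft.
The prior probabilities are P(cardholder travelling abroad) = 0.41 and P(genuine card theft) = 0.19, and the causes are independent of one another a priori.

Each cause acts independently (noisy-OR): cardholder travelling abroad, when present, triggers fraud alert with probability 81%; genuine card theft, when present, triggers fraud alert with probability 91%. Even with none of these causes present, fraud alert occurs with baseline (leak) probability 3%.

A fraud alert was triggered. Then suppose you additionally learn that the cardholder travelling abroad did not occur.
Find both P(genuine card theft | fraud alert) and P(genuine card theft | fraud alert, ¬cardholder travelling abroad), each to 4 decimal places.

P(genuine card theft | fraud alert) ≈ 0.3855; P(genuine card theft | fraud alert, ¬cardholder travelling abroad) ≈ 0.8771

Under noisy-OR, P(fraud alert | causes) = 1 − (1−0.03)·∏(1−qᵢ) over the active causes.
By total probability over the 4 (cardholder travelling abroad, genuine card theft) configurations:
  P(fraud alert) = 0.03×0.59×0.81 + 0.9127×0.59×0.19 + 0.8157×0.41×0.81 + 0.983413×0.41×0.19
        = 0.014337 + 0.102314 + 0.270894 + 0.076608 = 0.464153
The terms with genuine card theft present sum to 0.178922, so
  P(genuine card theft | fraud alert) = 0.178922 / 0.464153 ≈ 0.3855

With the extra evidence:
For the numerator, keep only genuine card theft=true terms: 0.9127×0.19 = 0.173413
The normalizing constant is 0.03×0.81 + 0.9127×0.19 = 0.197713
P(genuine card theft | fraud alert, ¬cardholder travelling abroad) = 0.173413/0.197713 ≈ 0.8771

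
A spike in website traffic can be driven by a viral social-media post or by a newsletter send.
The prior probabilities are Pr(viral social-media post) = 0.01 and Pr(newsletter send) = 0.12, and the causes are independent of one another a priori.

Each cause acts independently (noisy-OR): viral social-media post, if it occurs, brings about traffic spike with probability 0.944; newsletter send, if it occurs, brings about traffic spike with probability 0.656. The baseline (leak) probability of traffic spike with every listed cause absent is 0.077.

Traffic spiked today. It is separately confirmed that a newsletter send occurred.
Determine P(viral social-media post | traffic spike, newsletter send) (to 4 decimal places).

Under noisy-OR, P(traffic spike | causes) = 1 − (1−0.077)·∏(1−qᵢ) over the active causes.
P(traffic spike | newsletter send) = 0.682488×0.99 + 0.982219×0.01 = 0.675663 + 0.009822 = 0.685485
Restricting to configurations with viral social-media post present: 0.982219×0.01 = 0.009822.
So P(viral social-media post | traffic spike, newsletter send) = 0.009822/0.685485 ≈ 0.0143.

P(viral social-media post | traffic spike, newsletter send) ≈ 0.0143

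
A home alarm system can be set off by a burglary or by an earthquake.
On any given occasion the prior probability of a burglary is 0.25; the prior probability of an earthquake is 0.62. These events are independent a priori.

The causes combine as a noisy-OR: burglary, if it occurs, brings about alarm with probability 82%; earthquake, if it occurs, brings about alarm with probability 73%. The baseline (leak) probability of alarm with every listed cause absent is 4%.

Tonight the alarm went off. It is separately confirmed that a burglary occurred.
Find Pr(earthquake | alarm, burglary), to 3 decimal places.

Pr(earthquake | alarm, burglary) ≈ 0.653

Under noisy-OR, P(alarm | causes) = 1 − (1−0.04)·∏(1−qᵢ) over the active causes.
Sum P(alarm|·) weighted by the priors over both values of earthquake:
  P(alarm | burglary) = 0.8272·0.38 + 0.953344·0.62
        = 0.314336 + 0.591073 = 0.905409
The terms with earthquake present sum to 0.591073, so
  P(earthquake | alarm, burglary) = 0.591073 / 0.905409 ≈ 0.653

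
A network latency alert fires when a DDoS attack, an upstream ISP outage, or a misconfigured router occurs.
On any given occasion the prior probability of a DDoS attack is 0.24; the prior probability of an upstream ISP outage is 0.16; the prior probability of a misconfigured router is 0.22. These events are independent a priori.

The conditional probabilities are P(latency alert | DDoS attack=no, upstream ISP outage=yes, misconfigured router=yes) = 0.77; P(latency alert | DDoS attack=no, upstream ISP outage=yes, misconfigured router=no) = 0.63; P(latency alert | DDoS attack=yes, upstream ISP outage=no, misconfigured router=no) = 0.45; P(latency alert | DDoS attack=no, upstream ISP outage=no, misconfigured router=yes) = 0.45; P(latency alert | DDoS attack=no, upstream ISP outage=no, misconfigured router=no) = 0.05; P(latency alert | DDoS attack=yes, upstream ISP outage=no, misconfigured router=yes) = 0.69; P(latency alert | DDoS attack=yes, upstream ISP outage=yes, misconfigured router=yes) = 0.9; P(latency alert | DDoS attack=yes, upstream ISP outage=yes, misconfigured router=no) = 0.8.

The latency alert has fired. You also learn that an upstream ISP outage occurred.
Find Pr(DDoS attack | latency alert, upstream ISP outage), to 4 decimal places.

Enumerate the 4 (DDoS attack, misconfigured router) configurations and weight by the priors:
  P(latency alert | upstream ISP outage) = 0.63·0.76·0.78 + 0.77·0.76·0.22 + 0.8·0.24·0.78 + 0.9·0.24·0.22
        = 0.373464 + 0.128744 + 0.149760 + 0.047520 = 0.699488
Configurations with DDoS attack contribute 0.197280, so
  P(DDoS attack | latency alert, upstream ISP outage) = 0.197280 / 0.699488 ≈ 0.2820

Pr(DDoS attack | latency alert, upstream ISP outage) ≈ 0.2820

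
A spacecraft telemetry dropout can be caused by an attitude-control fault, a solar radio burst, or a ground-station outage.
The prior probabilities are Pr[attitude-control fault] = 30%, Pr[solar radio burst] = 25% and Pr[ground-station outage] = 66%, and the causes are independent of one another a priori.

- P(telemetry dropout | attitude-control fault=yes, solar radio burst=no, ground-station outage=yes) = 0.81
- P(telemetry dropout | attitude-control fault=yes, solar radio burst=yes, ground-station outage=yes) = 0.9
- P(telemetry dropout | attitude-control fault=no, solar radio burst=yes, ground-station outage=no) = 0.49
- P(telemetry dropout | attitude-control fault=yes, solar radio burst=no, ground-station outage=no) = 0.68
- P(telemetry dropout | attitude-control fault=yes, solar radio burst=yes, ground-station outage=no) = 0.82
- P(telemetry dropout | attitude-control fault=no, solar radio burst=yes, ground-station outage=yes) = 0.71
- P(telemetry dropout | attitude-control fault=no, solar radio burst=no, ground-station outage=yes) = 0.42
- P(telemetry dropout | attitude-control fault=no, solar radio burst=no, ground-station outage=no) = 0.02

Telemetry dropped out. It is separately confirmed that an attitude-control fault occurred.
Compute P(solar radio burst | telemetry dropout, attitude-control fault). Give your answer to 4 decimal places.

P(telemetry dropout | attitude-control fault) = 0.68×0.75×0.34 + 0.81×0.75×0.66 + 0.82×0.25×0.34 + 0.9×0.25×0.66 = 0.173400 + 0.400950 + 0.069700 + 0.148500 = 0.792550
The solar radio burst-present share is 0.069700 + 0.148500 = 0.218200.
Hence the posterior is 0.218200/0.792550 ≈ 0.2753.

P(solar radio burst | telemetry dropout, attitude-control fault) ≈ 0.2753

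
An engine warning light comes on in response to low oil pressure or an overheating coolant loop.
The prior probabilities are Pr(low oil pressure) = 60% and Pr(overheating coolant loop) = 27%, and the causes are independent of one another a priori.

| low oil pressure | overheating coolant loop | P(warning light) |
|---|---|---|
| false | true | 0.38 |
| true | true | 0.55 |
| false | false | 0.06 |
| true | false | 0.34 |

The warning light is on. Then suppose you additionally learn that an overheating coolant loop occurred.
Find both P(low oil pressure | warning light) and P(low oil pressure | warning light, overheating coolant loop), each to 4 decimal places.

P(low oil pressure | warning light) ≈ 0.8025; P(low oil pressure | warning light, overheating coolant loop) ≈ 0.6846

Numerator (weight on configurations with low oil pressure): 0.148920 + 0.089100 = 0.238020
The normalizing constant is 0.06×0.4×0.73 + 0.38×0.4×0.27 + 0.34×0.6×0.73 + 0.55×0.6×0.27 = 0.296580
P(low oil pressure | warning light) = 0.238020/0.296580 ≈ 0.8025

Now also conditioning on overheating coolant loop=true:
Numerator (weight on configurations with low oil pressure): 0.55·0.6 = 0.330000
Denominator P(warning light | overheating coolant loop): 0.38·0.4 + 0.55·0.6 = 0.482000
Posterior = 0.330000 / 0.482000 ≈ 0.6846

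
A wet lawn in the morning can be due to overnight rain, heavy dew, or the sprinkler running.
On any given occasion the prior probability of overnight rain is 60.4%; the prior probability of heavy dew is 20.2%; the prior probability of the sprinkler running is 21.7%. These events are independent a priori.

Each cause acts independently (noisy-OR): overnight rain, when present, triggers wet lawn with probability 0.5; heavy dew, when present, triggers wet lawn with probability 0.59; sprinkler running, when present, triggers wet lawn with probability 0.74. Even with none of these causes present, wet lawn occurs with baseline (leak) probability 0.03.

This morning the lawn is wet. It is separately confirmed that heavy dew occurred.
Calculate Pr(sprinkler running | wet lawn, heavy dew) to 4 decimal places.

Under noisy-OR, P(wet lawn | causes) = 1 − (1−0.03)·∏(1−qᵢ) over the active causes.
Sum P(wet lawn|·) weighted by the priors over the 4 (overnight rain, sprinkler running) configurations:
  P(wet lawn | heavy dew) = 0.6023·0.396·0.783 + 0.896598·0.396·0.217 + 0.80115·0.604·0.783 + 0.948299·0.604·0.217
        = 0.186754 + 0.077046 + 0.378889 + 0.124292 = 0.766981
The terms with sprinkler running present sum to 0.201338, so
  P(sprinkler running | wet lawn, heavy dew) = 0.201338 / 0.766981 ≈ 0.2625

Pr(sprinkler running | wet lawn, heavy dew) ≈ 0.2625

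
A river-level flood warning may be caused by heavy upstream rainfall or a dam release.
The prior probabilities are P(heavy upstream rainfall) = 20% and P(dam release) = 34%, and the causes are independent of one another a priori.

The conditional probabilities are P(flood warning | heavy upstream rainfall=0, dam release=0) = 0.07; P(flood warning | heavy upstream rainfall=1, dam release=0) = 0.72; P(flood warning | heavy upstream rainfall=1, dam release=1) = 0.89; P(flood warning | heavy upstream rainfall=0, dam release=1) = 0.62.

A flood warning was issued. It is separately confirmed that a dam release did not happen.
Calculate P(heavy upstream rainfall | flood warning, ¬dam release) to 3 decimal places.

P(heavy upstream rainfall | flood warning, ¬dam release) ≈ 0.720

Sum P(flood warning|·) weighted by the priors over both values of heavy upstream rainfall:
  P(flood warning | ¬dam release) = 0.07×0.8 + 0.72×0.2
        = 0.056000 + 0.144000 = 0.200000
The terms with heavy upstream rainfall present sum to 0.144000, so
  P(heavy upstream rainfall | flood warning, ¬dam release) = 0.144000 / 0.200000 ≈ 0.720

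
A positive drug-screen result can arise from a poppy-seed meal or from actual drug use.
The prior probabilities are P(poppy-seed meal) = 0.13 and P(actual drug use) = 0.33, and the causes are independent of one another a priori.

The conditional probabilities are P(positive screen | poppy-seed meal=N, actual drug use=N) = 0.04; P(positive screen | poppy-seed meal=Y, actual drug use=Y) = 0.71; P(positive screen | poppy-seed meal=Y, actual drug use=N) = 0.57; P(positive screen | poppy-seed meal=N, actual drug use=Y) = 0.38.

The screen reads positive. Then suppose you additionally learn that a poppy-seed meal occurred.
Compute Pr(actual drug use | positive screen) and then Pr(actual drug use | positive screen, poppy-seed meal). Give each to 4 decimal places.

Sum P(positive screen|·) weighted by the priors over the 4 (poppy-seed meal, actual drug use) configurations:
  P(positive screen) = 0.04×0.87×0.67 + 0.38×0.87×0.33 + 0.57×0.13×0.67 + 0.71×0.13×0.33
        = 0.023316 + 0.109098 + 0.049647 + 0.030459 = 0.212520
Keeping only the actual drug use-present terms gives 0.139557, so
  P(actual drug use | positive screen) = 0.139557 / 0.212520 ≈ 0.6567

With the extra evidence:
Weight on actual drug use=true, given the evidence: 0.71×0.33 = 0.234300
Normalizer over all consistent configurations: 0.57×0.67 + 0.71×0.33 = 0.616200
Posterior = 0.234300 / 0.616200 ≈ 0.3802
The drop from 0.6567 to 0.3802 is the explaining-away (discounting) effect.

Pr(actual drug use | positive screen) ≈ 0.6567; Pr(actual drug use | positive screen, poppy-seed meal) ≈ 0.3802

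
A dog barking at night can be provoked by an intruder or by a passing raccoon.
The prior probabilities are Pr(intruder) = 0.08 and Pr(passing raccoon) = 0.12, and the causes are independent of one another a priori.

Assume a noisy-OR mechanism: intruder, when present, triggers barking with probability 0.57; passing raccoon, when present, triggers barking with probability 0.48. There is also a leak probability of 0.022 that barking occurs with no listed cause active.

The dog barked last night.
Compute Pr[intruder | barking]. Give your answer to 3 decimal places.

Pr[intruder | barking] ≈ 0.401

Under noisy-OR, P(barking | causes) = 1 − (1−0.022)·∏(1−qᵢ) over the active causes.
P(barking) = 0.022*0.92*0.88 + 0.49144*0.92*0.12 + 0.57946*0.08*0.88 + 0.781319*0.08*0.12 = 0.017811 + 0.054255 + 0.040794 + 0.007501 = 0.120361
Restricting to configurations with intruder present: 0.040794 + 0.007501 = 0.048295.
So P(intruder | barking) = 0.048295/0.120361 ≈ 0.401.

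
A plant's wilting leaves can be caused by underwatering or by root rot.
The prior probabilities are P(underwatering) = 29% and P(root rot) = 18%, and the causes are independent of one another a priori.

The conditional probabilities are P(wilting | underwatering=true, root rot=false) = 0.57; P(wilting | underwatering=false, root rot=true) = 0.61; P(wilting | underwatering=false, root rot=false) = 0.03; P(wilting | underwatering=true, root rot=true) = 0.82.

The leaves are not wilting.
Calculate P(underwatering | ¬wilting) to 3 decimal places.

P(¬wilting) = 0.97×0.71×0.82 + 0.39×0.71×0.18 + 0.43×0.29×0.82 + 0.18×0.29×0.18 = 0.564734 + 0.049842 + 0.102254 + 0.009396 = 0.726226
Restricting to configurations with underwatering present: 0.102254 + 0.009396 = 0.111650.
P(underwatering | ¬wilting) = 0.111650 / 0.726226 ≈ 0.154

P(underwatering | ¬wilting) ≈ 0.154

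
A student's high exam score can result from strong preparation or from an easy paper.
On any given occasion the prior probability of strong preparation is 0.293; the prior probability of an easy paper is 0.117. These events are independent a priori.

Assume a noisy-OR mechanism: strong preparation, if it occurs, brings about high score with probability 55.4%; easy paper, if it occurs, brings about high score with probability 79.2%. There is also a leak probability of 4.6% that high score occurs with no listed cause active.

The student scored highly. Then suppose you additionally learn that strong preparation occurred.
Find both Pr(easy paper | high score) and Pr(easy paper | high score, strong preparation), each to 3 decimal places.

Pr(easy paper | high score) ≈ 0.355; Pr(easy paper | high score, strong preparation) ≈ 0.174

Under noisy-OR, P(high score | causes) = 1 − (1−0.046)·∏(1−qᵢ) over the active causes.
P(high score) = 0.046·0.707·0.883 + 0.801568·0.707·0.117 + 0.574516·0.293·0.883 + 0.911499·0.293·0.117 = 0.028717 + 0.066305 + 0.148638 + 0.031247 = 0.274907
The easy paper-present share is 0.066305 + 0.031247 = 0.097552.
So P(easy paper | high score) = 0.097552/0.274907 ≈ 0.355.

With the extra evidence:
For the numerator, keep only easy paper=true terms: 0.911499·0.117 = 0.106645
Normalizer over all consistent configurations: 0.574516·0.883 + 0.911499·0.117 = 0.613943
Posterior = 0.106645 / 0.613943 ≈ 0.174
The drop from 0.355 to 0.174 is the explaining-away (discounting) effect.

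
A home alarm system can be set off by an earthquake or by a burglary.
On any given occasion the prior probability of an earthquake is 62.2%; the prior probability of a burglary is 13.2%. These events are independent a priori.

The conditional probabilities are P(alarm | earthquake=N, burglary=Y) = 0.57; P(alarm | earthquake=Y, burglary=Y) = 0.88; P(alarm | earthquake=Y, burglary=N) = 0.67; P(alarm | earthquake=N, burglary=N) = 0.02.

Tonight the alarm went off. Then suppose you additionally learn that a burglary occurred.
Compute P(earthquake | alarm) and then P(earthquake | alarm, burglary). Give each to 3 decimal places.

P(earthquake | alarm) ≈ 0.925; P(earthquake | alarm, burglary) ≈ 0.718

Numerator (weight on configurations with earthquake): 0.361730 + 0.072252 = 0.433982
The normalizing constant is 0.02·0.378·0.868 + 0.57·0.378·0.132 + 0.67·0.622·0.868 + 0.88·0.622·0.132 = 0.468985
Posterior = 0.433982 / 0.468985 ≈ 0.925

Now also conditioning on burglary=true:
For the numerator, keep only earthquake=true terms: 0.88×0.622 = 0.547360
The normalizing constant is 0.57×0.378 + 0.88×0.622 = 0.762820
P(earthquake | alarm, burglary) = 0.547360/0.762820 ≈ 0.718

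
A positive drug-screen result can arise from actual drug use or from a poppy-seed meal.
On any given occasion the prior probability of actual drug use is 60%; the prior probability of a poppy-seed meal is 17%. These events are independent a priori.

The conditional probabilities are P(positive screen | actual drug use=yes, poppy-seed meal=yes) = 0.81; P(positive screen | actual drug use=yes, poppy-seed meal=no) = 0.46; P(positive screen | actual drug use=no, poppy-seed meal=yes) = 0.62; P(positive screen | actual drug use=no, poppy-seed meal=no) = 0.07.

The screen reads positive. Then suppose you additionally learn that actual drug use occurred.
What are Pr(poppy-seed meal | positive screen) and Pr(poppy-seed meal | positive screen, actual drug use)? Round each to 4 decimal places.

By total probability over the 4 (actual drug use, poppy-seed meal) configurations:
  P(positive screen) = 0.07*0.4*0.83 + 0.62*0.4*0.17 + 0.46*0.6*0.83 + 0.81*0.6*0.17
        = 0.023240 + 0.042160 + 0.229080 + 0.082620 = 0.377100
Keeping only the poppy-seed meal-present terms gives 0.124780, so
  P(poppy-seed meal | positive screen) = 0.124780 / 0.377100 ≈ 0.3309

Now condition on the additional information:
P(positive screen | actual drug use) = 0.46*0.83 + 0.81*0.17 = 0.381800 + 0.137700 = 0.519500
Restricting to configurations with poppy-seed meal present: 0.81*0.17 = 0.137700.
Hence the posterior is 0.137700/0.519500 ≈ 0.2651.
Conditioning on actual drug use lowers the posterior on poppy-seed meal: the classic explaining-away effect in a common-effect structure.

Pr(poppy-seed meal | positive screen) ≈ 0.3309; Pr(poppy-seed meal | positive screen, actual drug use) ≈ 0.2651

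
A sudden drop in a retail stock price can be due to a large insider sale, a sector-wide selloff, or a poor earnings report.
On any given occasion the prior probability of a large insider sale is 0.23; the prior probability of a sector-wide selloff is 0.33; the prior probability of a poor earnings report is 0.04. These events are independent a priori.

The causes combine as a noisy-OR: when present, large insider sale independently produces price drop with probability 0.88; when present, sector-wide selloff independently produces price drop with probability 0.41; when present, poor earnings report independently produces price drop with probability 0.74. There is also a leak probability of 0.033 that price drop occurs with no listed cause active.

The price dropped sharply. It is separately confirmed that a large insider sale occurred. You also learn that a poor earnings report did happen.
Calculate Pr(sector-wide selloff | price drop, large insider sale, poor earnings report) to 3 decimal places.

Under noisy-OR, P(price drop | causes) = 1 − (1−0.033)·∏(1−qᵢ) over the active causes.
Weight on sector-wide selloff=true, given the evidence: 0.982199·0.33 = 0.324126
The normalizing constant is 0.96983·0.67 + 0.982199·0.33 = 0.973912
Posterior = 0.324126 / 0.973912 ≈ 0.333

Pr(sector-wide selloff | price drop, large insider sale, poor earnings report) ≈ 0.333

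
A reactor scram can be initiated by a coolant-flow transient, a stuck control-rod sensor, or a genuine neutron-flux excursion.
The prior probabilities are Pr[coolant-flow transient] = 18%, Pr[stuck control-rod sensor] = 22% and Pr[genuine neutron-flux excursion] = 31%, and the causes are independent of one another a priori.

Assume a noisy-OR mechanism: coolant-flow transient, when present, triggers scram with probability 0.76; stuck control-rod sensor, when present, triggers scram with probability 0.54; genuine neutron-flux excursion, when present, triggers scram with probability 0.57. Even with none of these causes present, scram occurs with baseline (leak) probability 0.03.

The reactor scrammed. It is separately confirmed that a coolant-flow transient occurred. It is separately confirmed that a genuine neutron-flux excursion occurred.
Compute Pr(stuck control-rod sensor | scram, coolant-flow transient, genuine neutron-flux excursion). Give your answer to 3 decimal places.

Pr(stuck control-rod sensor | scram, coolant-flow transient, genuine neutron-flux excursion) ≈ 0.230

Under noisy-OR, P(scram | causes) = 1 − (1−0.03)·∏(1−qᵢ) over the active causes.
Numerator (weight on configurations with stuck control-rod sensor): 0.953952*0.22 = 0.209869
Denominator P(scram | coolant-flow transient, genuine neutron-flux excursion): 0.899896*0.78 + 0.953952*0.22 = 0.911788
Posterior = 0.209869 / 0.911788 ≈ 0.230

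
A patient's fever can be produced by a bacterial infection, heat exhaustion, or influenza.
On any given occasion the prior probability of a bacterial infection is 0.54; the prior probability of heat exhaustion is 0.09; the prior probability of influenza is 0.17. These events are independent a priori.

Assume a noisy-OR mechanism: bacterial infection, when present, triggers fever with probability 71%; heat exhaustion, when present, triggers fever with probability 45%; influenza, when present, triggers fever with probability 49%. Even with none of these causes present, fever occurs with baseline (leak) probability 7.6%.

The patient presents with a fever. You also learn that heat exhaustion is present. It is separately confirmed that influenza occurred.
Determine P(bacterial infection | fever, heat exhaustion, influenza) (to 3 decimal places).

P(bacterial infection | fever, heat exhaustion, influenza) ≈ 0.594

Under noisy-OR, P(fever | causes) = 1 − (1−0.076)·∏(1−qᵢ) over the active causes.
P(fever | heat exhaustion, influenza) = 0.740818*0.46 + 0.924837*0.54 = 0.340776 + 0.499412 = 0.840188
Restricting to configurations with bacterial infection present: 0.924837*0.54 = 0.499412.
P(bacterial infection | fever, heat exhaustion, influenza) = 0.499412 / 0.840188 ≈ 0.594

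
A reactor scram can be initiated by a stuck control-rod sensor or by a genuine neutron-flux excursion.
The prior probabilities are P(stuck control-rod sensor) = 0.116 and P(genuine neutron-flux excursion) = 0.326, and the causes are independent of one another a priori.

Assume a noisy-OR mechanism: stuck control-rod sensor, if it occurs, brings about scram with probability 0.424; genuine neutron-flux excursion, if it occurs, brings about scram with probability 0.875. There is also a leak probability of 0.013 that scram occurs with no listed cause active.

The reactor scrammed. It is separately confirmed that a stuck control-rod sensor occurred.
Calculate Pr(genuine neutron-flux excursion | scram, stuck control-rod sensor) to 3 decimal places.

Under noisy-OR, P(scram | causes) = 1 − (1−0.013)·∏(1−qᵢ) over the active causes.
P(scram | stuck control-rod sensor) = 0.431488×0.674 + 0.928936×0.326 = 0.290823 + 0.302833 = 0.593656
Of this, 0.302833 comes from 0.928936×0.326 (the genuine neutron-flux excursion=true cases).
P(genuine neutron-flux excursion | scram, stuck control-rod sensor) = 0.302833 / 0.593656 ≈ 0.510

Pr(genuine neutron-flux excursion | scram, stuck control-rod sensor) ≈ 0.510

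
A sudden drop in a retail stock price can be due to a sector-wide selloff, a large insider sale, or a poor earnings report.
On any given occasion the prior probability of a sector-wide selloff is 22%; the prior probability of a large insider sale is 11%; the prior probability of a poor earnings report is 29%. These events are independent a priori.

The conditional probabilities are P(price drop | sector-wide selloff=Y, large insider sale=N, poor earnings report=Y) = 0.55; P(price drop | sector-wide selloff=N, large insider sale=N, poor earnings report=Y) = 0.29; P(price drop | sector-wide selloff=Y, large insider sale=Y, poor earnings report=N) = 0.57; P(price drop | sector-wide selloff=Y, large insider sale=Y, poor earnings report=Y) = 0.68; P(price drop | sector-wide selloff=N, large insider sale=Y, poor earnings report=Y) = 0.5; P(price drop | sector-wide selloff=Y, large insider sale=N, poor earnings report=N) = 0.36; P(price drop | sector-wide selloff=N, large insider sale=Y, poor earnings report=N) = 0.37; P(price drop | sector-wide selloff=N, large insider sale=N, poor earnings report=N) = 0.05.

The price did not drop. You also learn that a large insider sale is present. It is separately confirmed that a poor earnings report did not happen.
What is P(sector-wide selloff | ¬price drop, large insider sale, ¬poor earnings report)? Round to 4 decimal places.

P(sector-wide selloff | ¬price drop, large insider sale, ¬poor earnings report) ≈ 0.1614

Weight on sector-wide selloff=true, given the evidence: 0.43·0.22 = 0.094600
Normalizer over all consistent configurations: 0.63·0.78 + 0.43·0.22 = 0.586000
P(sector-wide selloff | ¬price drop, large insider sale, ¬poor earnings report) = 0.094600/0.586000 ≈ 0.1614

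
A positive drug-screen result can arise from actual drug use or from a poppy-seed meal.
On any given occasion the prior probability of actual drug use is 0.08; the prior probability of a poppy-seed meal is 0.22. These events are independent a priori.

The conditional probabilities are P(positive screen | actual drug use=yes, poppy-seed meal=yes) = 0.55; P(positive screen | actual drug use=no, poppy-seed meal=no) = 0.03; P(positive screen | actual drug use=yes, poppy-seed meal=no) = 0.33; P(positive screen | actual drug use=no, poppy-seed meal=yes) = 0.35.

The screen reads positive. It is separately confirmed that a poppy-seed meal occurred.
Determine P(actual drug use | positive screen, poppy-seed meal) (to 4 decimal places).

P(positive screen | poppy-seed meal) = 0.35·0.92 + 0.55·0.08 = 0.322000 + 0.044000 = 0.366000
Restricting to configurations with actual drug use present: 0.55·0.08 = 0.044000.
Hence the posterior is 0.044000/0.366000 ≈ 0.1202.

P(actual drug use | positive screen, poppy-seed meal) ≈ 0.1202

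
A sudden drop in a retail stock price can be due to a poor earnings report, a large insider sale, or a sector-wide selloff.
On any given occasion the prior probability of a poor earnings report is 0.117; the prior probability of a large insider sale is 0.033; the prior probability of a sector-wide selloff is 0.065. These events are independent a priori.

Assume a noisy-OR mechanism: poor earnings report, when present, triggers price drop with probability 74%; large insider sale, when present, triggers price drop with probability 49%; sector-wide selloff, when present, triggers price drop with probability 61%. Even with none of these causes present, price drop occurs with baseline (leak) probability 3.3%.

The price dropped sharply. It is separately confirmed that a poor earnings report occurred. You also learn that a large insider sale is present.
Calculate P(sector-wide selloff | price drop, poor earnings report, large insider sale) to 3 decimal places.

Under noisy-OR, P(price drop | causes) = 1 − (1−0.033)·∏(1−qᵢ) over the active causes.
Numerator (weight on configurations with sector-wide selloff): 0.949993·0.065 = 0.061750
Normalizer over all consistent configurations: 0.871776·0.935 + 0.949993·0.065 = 0.876861
Posterior = 0.061750 / 0.876861 ≈ 0.070

P(sector-wide selloff | price drop, poor earnings report, large insider sale) ≈ 0.070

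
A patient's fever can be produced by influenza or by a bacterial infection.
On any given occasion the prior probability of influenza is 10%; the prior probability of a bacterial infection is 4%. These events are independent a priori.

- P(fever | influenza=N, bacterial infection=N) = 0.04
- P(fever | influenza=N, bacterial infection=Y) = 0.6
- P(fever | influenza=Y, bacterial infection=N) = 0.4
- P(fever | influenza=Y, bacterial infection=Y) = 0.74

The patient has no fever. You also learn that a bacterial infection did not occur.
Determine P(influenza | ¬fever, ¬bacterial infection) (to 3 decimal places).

By total probability over both values of influenza:
  P(¬fever | ¬bacterial infection) = 0.96*0.9 + 0.6*0.1
        = 0.864000 + 0.060000 = 0.924000
The terms with influenza present sum to 0.060000, so
  P(influenza | ¬fever, ¬bacterial infection) = 0.060000 / 0.924000 ≈ 0.065

P(influenza | ¬fever, ¬bacterial infection) ≈ 0.065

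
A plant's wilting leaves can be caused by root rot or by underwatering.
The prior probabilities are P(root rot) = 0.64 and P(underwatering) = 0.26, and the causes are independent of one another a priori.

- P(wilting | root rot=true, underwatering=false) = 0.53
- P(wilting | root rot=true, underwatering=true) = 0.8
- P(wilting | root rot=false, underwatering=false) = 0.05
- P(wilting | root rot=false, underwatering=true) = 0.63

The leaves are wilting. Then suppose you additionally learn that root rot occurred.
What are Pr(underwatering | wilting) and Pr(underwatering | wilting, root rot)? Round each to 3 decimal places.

P(wilting) = 0.05·0.36·0.74 + 0.63·0.36·0.26 + 0.53·0.64·0.74 + 0.8·0.64·0.26 = 0.013320 + 0.058968 + 0.251008 + 0.133120 = 0.456416
Restricting to configurations with underwatering present: 0.058968 + 0.133120 = 0.192088.
Hence the posterior is 0.192088/0.456416 ≈ 0.421.

With the extra evidence:
Enumerate both values of underwatering and weight by the priors:
  P(wilting | root rot) = 0.53×0.74 + 0.8×0.26
        = 0.392200 + 0.208000 = 0.600200
The terms with underwatering present sum to 0.208000, so
  P(underwatering | wilting, root rot) = 0.208000 / 0.600200 ≈ 0.347
The drop from 0.421 to 0.347 is the explaining-away (discounting) effect.

Pr(underwatering | wilting) ≈ 0.421; Pr(underwatering | wilting, root rot) ≈ 0.347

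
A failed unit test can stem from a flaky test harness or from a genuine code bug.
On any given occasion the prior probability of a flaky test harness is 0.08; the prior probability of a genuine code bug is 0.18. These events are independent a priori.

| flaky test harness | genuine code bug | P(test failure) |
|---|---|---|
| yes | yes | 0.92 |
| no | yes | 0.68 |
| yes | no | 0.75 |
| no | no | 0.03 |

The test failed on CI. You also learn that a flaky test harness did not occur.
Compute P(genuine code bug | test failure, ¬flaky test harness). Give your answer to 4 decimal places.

P(genuine code bug | test failure, ¬flaky test harness) ≈ 0.8327

Weight on genuine code bug=true, given the evidence: 0.68*0.18 = 0.122400
Denominator P(test failure | ¬flaky test harness): 0.03*0.82 + 0.68*0.18 = 0.147000
P(genuine code bug | test failure, ¬flaky test harness) = 0.122400/0.147000 ≈ 0.8327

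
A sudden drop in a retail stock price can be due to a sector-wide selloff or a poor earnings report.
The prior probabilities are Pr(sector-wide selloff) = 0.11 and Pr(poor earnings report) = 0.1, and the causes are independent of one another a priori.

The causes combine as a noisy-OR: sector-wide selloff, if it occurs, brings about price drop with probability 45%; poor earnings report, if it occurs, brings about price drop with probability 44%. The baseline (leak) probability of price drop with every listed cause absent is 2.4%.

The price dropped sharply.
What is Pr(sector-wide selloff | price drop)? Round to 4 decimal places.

Under noisy-OR, P(price drop | causes) = 1 − (1−0.024)·∏(1−qᵢ) over the active causes.
For the numerator, keep only sector-wide selloff=true terms: 0.045857 + 0.007693 = 0.053550
Normalizer over all consistent configurations: 0.024·0.89·0.9 + 0.45344·0.89·0.1 + 0.4632·0.11·0.9 + 0.699392·0.11·0.1 = 0.113130
P(sector-wide selloff | price drop) = 0.053550/0.113130 ≈ 0.4733

Pr(sector-wide selloff | price drop) ≈ 0.4733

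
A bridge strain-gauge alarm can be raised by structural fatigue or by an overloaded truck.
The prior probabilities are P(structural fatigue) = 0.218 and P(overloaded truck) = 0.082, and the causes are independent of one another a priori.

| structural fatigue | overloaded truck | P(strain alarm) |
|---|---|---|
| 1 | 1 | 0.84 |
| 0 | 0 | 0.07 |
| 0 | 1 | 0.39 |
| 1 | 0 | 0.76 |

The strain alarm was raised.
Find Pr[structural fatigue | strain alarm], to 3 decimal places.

Pr[structural fatigue | strain alarm] ≈ 0.689

P(strain alarm) = 0.07×0.782×0.918 + 0.39×0.782×0.082 + 0.76×0.218×0.918 + 0.84×0.218×0.082 = 0.050251 + 0.025008 + 0.152094 + 0.015016 = 0.242369
Of this, 0.167110 comes from 0.152094 + 0.015016 (the structural fatigue=true cases).
Hence the posterior is 0.167110/0.242369 ≈ 0.689.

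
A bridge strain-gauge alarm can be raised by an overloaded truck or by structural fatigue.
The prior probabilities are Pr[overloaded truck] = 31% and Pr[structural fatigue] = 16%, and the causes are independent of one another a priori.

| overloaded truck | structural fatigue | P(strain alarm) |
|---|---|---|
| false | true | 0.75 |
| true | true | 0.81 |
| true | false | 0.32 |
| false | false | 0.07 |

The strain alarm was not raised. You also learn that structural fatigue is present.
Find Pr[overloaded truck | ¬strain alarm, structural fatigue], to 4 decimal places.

Pr[overloaded truck | ¬strain alarm, structural fatigue] ≈ 0.2545

Sum P(¬strain alarm|·) weighted by the priors over both values of overloaded truck:
  P(¬strain alarm | structural fatigue) = 0.25·0.69 + 0.19·0.31
        = 0.172500 + 0.058900 = 0.231400
Keeping only the overloaded truck-present terms gives 0.058900, so
  P(overloaded truck | ¬strain alarm, structural fatigue) = 0.058900 / 0.231400 ≈ 0.2545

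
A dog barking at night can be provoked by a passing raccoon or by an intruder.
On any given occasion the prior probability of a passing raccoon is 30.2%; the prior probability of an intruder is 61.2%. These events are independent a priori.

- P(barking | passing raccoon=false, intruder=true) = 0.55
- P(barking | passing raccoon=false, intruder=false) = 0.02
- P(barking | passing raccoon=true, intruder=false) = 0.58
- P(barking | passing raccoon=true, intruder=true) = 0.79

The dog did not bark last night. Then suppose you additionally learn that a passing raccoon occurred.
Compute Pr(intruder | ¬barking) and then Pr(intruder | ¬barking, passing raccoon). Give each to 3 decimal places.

Enumerate the 4 (passing raccoon, intruder) configurations and weight by the priors:
  P(¬barking) = 0.98×0.698×0.388 + 0.45×0.698×0.612 + 0.42×0.302×0.388 + 0.21×0.302×0.612
        = 0.265408 + 0.192229 + 0.049214 + 0.038813 = 0.545664
Configurations with intruder contribute 0.231042, so
  P(intruder | ¬barking) = 0.231042 / 0.545664 ≈ 0.423

Now condition on the additional information:
For the numerator, keep only intruder=true terms: 0.21·0.612 = 0.128520
Denominator P(¬barking | passing raccoon): 0.42·0.388 + 0.21·0.612 = 0.291480
Posterior = 0.128520 / 0.291480 ≈ 0.441

Pr(intruder | ¬barking) ≈ 0.423; Pr(intruder | ¬barking, passing raccoon) ≈ 0.441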